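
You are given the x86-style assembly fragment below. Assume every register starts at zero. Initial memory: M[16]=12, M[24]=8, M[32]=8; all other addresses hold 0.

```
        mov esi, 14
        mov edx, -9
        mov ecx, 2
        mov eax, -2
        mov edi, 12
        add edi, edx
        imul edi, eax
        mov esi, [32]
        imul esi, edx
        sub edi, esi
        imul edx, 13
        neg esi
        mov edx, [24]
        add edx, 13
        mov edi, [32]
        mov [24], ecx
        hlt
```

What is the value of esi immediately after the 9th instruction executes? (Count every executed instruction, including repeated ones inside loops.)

-72

mov esi, 14 → esi=14
mov edx, -9 → edx=-9
mov ecx, 2 → ecx=2
mov eax, -2 → eax=-2
mov edi, 12 → edi=12
add edi, edx → edi=12+(-9)=3
imul edi, eax → edi=3*(-2)=-6
mov esi, [32] → esi=M[32]=8
imul esi, edx → esi=8*(-9)=-72
After step 9: esi = -72.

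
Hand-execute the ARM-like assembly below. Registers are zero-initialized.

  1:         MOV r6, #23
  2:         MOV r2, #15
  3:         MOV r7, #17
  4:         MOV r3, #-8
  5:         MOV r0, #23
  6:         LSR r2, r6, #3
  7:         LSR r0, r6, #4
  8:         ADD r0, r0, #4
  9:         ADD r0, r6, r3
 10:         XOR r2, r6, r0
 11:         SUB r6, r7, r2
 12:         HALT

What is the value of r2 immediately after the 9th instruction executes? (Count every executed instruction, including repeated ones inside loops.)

2

after MOV r6, #23: r6=23
after MOV r2, #15: r2=15
after MOV r7, #17: r7=17
after MOV r3, #-8: r3=-8
after MOV r0, #23: r0=23
after LSR r2, r6, #3: r2=23>>3=2
after LSR r0, r6, #4: r0=23>>4=1
after ADD r0, r0, #4: r0=1+4=5
after ADD r0, r6, r3: r0=23+(-8)=15
After step 9: r2 = 2.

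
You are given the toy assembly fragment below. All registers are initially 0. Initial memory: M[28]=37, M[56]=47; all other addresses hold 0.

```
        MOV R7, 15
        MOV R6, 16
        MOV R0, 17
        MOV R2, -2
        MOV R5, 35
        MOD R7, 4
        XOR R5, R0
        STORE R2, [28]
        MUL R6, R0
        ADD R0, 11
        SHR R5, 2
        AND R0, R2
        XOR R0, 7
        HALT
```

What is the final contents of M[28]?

-2

R7=15
R6=16
R0=17
R2=-2
R5=35
R7=15%4=3
R5=35^17=50
STORE R2, [28] → M[28]=-2
R6=16*17=272
R0=17+11=28
R5=50>>2=12
R0=28&(-2)=28
R0=28^7=27
halt.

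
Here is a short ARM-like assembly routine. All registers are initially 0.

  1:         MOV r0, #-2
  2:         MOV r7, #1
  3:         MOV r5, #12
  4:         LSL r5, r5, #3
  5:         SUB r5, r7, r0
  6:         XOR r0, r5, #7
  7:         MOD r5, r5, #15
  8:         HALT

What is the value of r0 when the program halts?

MOV r0, #-2 → r0=-2
MOV r7, #1 → r7=1
MOV r5, #12 → r5=12
LSL r5, r5, #3 → r5=12<<3=96
SUB r5, r7, r0 → r5=1-(-2)=3
XOR r0, r5, #7 → r0=3^7=4
MOD r5, r5, #15 → r5=3%15=3
halt.

4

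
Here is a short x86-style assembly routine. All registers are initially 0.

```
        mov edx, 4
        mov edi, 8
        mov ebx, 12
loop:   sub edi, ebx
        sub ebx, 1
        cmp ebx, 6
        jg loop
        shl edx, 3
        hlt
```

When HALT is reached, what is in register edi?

-49

edx=4
edi=8
ebx=12
edi=8-12=-4
ebx=12-1=11
cmp ebx, 6  (cmp 11,6)
jg loop: taken
edi=(-4)-11=-15
ebx=11-1=10
cmp ebx, 6  (cmp 10,6)
jg loop: taken
edi=(-15)-10=-25
ebx=10-1=9
cmp ebx, 6  (cmp 9,6)
jg loop: taken
edi=(-25)-9=-34
ebx=9-1=8
cmp ebx, 6  (cmp 8,6)
jg loop: taken
edi=(-34)-8=-42
ebx=8-1=7
cmp ebx, 6  (cmp 7,6)
jg loop: taken
edi=(-42)-7=-49
ebx=7-1=6
cmp ebx, 6  (cmp 6,6)
jg loop: not taken
edx=4<<3=32
halt.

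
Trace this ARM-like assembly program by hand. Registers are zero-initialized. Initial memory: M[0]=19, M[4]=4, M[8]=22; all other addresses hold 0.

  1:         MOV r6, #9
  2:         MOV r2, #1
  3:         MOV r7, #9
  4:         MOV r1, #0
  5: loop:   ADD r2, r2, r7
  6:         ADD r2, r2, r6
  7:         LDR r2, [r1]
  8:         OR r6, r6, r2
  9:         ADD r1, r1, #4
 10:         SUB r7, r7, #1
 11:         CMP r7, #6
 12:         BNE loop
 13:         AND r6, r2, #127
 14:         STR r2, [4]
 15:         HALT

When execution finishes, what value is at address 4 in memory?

22

after MOV r6, #9: r6=9
after MOV r2, #1: r2=1
after MOV r7, #9: r7=9
after MOV r1, #0: r1=0
after ADD r2, r2, r7: r2=1+9=10
after ADD r2, r2, r6: r2=10+9=19
after LDR r2, [r1]: r2=M[0]=19
after OR r6, r6, r2: r6=9|19=27
after ADD r1, r1, #4: r1=0+4=4
after SUB r7, r7, #1: r7=9-1=8
CMP r7, #6  (cmp 8,6)
BNE loop: taken
after ADD r2, r2, r7: r2=19+8=27
after ADD r2, r2, r6: r2=27+27=54
after LDR r2, [r1]: r2=M[4]=4
after OR r6, r6, r2: r6=27|4=31
after ADD r1, r1, #4: r1=4+4=8
after SUB r7, r7, #1: r7=8-1=7
CMP r7, #6  (cmp 7,6)
BNE loop: taken
after ADD r2, r2, r7: r2=4+7=11
after ADD r2, r2, r6: r2=11+31=42
after LDR r2, [r1]: r2=M[8]=22
after OR r6, r6, r2: r6=31|22=31
after ADD r1, r1, #4: r1=8+4=12
after SUB r7, r7, #1: r7=7-1=6
CMP r7, #6  (cmp 6,6)
BNE loop: not taken
after AND r6, r2, #127: r6=22&127=22
STR r2, [4] → M[4]=22
halt.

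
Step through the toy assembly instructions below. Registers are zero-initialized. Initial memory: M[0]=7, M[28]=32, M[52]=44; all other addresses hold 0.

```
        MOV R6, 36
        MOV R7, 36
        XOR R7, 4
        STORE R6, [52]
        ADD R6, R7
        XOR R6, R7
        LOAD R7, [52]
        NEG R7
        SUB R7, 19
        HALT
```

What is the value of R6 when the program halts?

MOV R6, 36 → R6=36
MOV R7, 36 → R7=36
XOR R7, 4 → R7=36^4=32
STORE R6, [52] → M[52]=36
ADD R6, R7 → R6=36+32=68
XOR R6, R7 → R6=68^32=100
LOAD R7, [52] → R7=M[52]=36
NEG R7 → R7=-(36)=-36
SUB R7, 19 → R7=(-36)-19=-55
halt.

100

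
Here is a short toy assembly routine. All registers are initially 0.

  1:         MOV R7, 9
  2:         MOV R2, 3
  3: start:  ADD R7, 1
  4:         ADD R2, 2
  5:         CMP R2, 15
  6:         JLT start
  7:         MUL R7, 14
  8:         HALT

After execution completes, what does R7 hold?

MOV R7, 9 → R7=9
MOV R2, 3 → R2=3
ADD R7, 1 → R7=9+1=10
ADD R2, 2 → R2=3+2=5
CMP R2, 15  (cmp 5,15)
JLT start: taken
ADD R7, 1 → R7=10+1=11
ADD R2, 2 → R2=5+2=7
CMP R2, 15  (cmp 7,15)
JLT start: taken
ADD R7, 1 → R7=11+1=12
ADD R2, 2 → R2=7+2=9
CMP R2, 15  (cmp 9,15)
JLT start: taken
ADD R7, 1 → R7=12+1=13
ADD R2, 2 → R2=9+2=11
CMP R2, 15  (cmp 11,15)
JLT start: taken
ADD R7, 1 → R7=13+1=14
ADD R2, 2 → R2=11+2=13
CMP R2, 15  (cmp 13,15)
JLT start: taken
ADD R7, 1 → R7=14+1=15
ADD R2, 2 → R2=13+2=15
CMP R2, 15  (cmp 15,15)
JLT start: not taken
MUL R7, 14 → R7=15*14=210
halt.

210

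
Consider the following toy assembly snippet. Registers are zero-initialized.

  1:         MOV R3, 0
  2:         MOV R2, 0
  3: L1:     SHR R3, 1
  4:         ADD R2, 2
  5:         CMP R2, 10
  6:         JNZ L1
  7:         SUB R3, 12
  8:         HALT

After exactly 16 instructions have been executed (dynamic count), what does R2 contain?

after MOV R3, 0: R3=0
after MOV R2, 0: R2=0
after SHR R3, 1: R3=0>>1=0
after ADD R2, 2: R2=0+2=2
CMP R2, 10  (cmp 2,10)
JNZ L1: taken
after SHR R3, 1: R3=0>>1=0
after ADD R2, 2: R2=2+2=4
CMP R2, 10  (cmp 4,10)
JNZ L1: taken
after SHR R3, 1: R3=0>>1=0
after ADD R2, 2: R2=4+2=6
CMP R2, 10  (cmp 6,10)
JNZ L1: taken
after SHR R3, 1: R3=0>>1=0
after ADD R2, 2: R2=6+2=8
After step 16: R2 = 8.

8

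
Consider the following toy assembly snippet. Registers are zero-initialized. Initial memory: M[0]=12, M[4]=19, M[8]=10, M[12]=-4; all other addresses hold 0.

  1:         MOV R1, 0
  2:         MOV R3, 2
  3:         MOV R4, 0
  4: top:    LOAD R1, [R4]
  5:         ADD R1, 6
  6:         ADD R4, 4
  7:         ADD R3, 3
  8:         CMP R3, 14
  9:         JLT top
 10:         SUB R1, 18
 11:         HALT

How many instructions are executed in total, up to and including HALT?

R1=0
R3=2
R4=0
R1=M[0]=12
R1=12+6=18
R4=0+4=4
R3=2+3=5
CMP R3, 14  (cmp 5,14)
JLT top: taken
R1=M[4]=19
R1=19+6=25
R4=4+4=8
R3=5+3=8
CMP R3, 14  (cmp 8,14)
JLT top: taken
R1=M[8]=10
R1=10+6=16
R4=8+4=12
R3=8+3=11
CMP R3, 14  (cmp 11,14)
JLT top: taken
R1=M[12]=-4
R1=(-4)+6=2
R4=12+4=16
R3=11+3=14
CMP R3, 14  (cmp 14,14)
JLT top: not taken
R1=2-18=-16
halt.
Total executed instructions: 29.

29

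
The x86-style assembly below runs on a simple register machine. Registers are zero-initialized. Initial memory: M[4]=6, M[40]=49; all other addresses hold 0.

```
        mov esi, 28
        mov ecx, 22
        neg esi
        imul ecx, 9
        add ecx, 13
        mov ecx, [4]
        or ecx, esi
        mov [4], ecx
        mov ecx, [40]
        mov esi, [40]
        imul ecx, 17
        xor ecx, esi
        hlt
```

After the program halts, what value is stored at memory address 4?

-26

mov esi, 28 → esi=28
mov ecx, 22 → ecx=22
neg esi → esi=-(28)=-28
imul ecx, 9 → ecx=22*9=198
add ecx, 13 → ecx=198+13=211
mov ecx, [4] → ecx=M[4]=6
or ecx, esi → ecx=6|(-28)=-26
mov [4], ecx → M[4]=-26
mov ecx, [40] → ecx=M[40]=49
mov esi, [40] → esi=M[40]=49
imul ecx, 17 → ecx=49*17=833
xor ecx, esi → ecx=833^49=880
halt.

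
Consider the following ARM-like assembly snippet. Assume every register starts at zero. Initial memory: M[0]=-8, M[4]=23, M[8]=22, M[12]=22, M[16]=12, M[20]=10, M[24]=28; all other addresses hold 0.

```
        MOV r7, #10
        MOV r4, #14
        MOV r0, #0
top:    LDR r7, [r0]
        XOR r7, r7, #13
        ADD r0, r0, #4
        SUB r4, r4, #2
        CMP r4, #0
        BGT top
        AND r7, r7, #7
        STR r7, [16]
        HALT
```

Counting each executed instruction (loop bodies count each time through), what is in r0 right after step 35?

20

r7=10
r4=14
r0=0
r7=M[0]=-8
r7=(-8)^13=-11
r0=0+4=4
r4=14-2=12
CMP r4, #0  (cmp 12,0)
BGT top: taken
r7=M[4]=23
r7=23^13=26
r0=4+4=8
r4=12-2=10
CMP r4, #0  (cmp 10,0)
BGT top: taken
r7=M[8]=22
r7=22^13=27
r0=8+4=12
r4=10-2=8
CMP r4, #0  (cmp 8,0)
BGT top: taken
r7=M[12]=22
r7=22^13=27
r0=12+4=16
r4=8-2=6
CMP r4, #0  (cmp 6,0)
BGT top: taken
r7=M[16]=12
r7=12^13=1
r0=16+4=20
r4=6-2=4
CMP r4, #0  (cmp 4,0)
BGT top: taken
r7=M[20]=10
r7=10^13=7
After step 35: r0 = 20.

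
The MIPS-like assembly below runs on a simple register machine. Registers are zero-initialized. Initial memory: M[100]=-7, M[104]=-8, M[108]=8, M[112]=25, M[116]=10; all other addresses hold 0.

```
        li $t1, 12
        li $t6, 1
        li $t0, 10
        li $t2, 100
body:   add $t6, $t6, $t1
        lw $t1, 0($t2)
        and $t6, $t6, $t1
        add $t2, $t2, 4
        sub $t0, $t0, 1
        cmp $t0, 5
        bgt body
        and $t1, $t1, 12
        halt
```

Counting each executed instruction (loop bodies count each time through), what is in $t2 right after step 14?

after li $t1, 12: $t1=12
after li $t6, 1: $t6=1
after li $t0, 10: $t0=10
after li $t2, 100: $t2=100
after add $t6, $t6, $t1: $t6=1+12=13
after lw $t1, 0($t2): $t1=M[100]=-7
after and $t6, $t6, $t1: $t6=13&(-7)=9
after add $t2, $t2, 4: $t2=100+4=104
after sub $t0, $t0, 1: $t0=10-1=9
cmp $t0, 5  (cmp 9,5)
bgt body: taken
after add $t6, $t6, $t1: $t6=9+(-7)=2
after lw $t1, 0($t2): $t1=M[104]=-8
after and $t6, $t6, $t1: $t6=2&(-8)=0
After step 14: $t2 = 104.

104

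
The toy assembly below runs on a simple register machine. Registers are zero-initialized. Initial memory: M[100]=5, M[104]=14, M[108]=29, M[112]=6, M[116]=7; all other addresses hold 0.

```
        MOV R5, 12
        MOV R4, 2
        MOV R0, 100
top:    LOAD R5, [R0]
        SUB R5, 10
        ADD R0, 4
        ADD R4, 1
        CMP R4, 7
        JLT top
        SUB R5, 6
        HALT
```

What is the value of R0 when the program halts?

after MOV R5, 12: R5=12
after MOV R4, 2: R4=2
after MOV R0, 100: R0=100
after LOAD R5, [R0]: R5=M[100]=5
after SUB R5, 10: R5=5-10=-5
after ADD R0, 4: R0=100+4=104
after ADD R4, 1: R4=2+1=3
CMP R4, 7  (cmp 3,7)
JLT top: taken
after LOAD R5, [R0]: R5=M[104]=14
after SUB R5, 10: R5=14-10=4
after ADD R0, 4: R0=104+4=108
after ADD R4, 1: R4=3+1=4
CMP R4, 7  (cmp 4,7)
JLT top: taken
after LOAD R5, [R0]: R5=M[108]=29
after SUB R5, 10: R5=29-10=19
after ADD R0, 4: R0=108+4=112
after ADD R4, 1: R4=4+1=5
CMP R4, 7  (cmp 5,7)
JLT top: taken
after LOAD R5, [R0]: R5=M[112]=6
after SUB R5, 10: R5=6-10=-4
after ADD R0, 4: R0=112+4=116
after ADD R4, 1: R4=5+1=6
CMP R4, 7  (cmp 6,7)
JLT top: taken
after LOAD R5, [R0]: R5=M[116]=7
after SUB R5, 10: R5=7-10=-3
after ADD R0, 4: R0=116+4=120
after ADD R4, 1: R4=6+1=7
CMP R4, 7  (cmp 7,7)
JLT top: not taken
after SUB R5, 6: R5=(-3)-6=-9
halt.

120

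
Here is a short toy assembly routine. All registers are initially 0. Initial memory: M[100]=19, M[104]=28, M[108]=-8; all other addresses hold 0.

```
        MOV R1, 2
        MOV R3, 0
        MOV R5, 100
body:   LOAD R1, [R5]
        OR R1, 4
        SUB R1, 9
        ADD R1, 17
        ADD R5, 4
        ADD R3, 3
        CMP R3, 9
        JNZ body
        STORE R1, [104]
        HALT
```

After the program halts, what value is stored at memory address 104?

after MOV R1, 2: R1=2
after MOV R3, 0: R3=0
after MOV R5, 100: R5=100
after LOAD R1, [R5]: R1=M[100]=19
after OR R1, 4: R1=19|4=23
after SUB R1, 9: R1=23-9=14
after ADD R1, 17: R1=14+17=31
after ADD R5, 4: R5=100+4=104
after ADD R3, 3: R3=0+3=3
CMP R3, 9  (cmp 3,9)
JNZ body: taken
after LOAD R1, [R5]: R1=M[104]=28
after OR R1, 4: R1=28|4=28
after SUB R1, 9: R1=28-9=19
after ADD R1, 17: R1=19+17=36
after ADD R5, 4: R5=104+4=108
after ADD R3, 3: R3=3+3=6
CMP R3, 9  (cmp 6,9)
JNZ body: taken
after LOAD R1, [R5]: R1=M[108]=-8
after OR R1, 4: R1=(-8)|4=-4
after SUB R1, 9: R1=(-4)-9=-13
after ADD R1, 17: R1=(-13)+17=4
after ADD R5, 4: R5=108+4=112
after ADD R3, 3: R3=6+3=9
CMP R3, 9  (cmp 9,9)
JNZ body: not taken
STORE R1, [104] → M[104]=4
halt.

4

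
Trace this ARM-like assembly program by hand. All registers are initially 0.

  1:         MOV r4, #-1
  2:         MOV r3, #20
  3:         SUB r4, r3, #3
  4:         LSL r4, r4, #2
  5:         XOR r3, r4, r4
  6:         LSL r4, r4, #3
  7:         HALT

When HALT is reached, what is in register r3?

0

r4=-1
r3=20
r4=20-3=17
r4=17<<2=68
r3=68^68=0
r4=68<<3=544
halt.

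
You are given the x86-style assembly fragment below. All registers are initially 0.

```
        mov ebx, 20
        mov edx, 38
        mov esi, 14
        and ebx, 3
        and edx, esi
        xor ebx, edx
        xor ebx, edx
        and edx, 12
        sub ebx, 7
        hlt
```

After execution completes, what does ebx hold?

mov ebx, 20 → ebx=20
mov edx, 38 → edx=38
mov esi, 14 → esi=14
and ebx, 3 → ebx=20&3=0
and edx, esi → edx=38&14=6
xor ebx, edx → ebx=0^6=6
xor ebx, edx → ebx=6^6=0
and edx, 12 → edx=6&12=4
sub ebx, 7 → ebx=0-7=-7
halt.

-7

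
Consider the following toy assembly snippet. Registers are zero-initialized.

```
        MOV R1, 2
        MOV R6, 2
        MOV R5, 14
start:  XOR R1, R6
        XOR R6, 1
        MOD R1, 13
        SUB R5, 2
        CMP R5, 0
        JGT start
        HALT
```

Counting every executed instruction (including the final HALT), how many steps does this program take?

R1=2
R6=2
R5=14
R1=2^2=0
R6=2^1=3
R1=0%13=0
R5=14-2=12
CMP R5, 0  (cmp 12,0)
JGT start: taken
R1=0^3=3
R6=3^1=2
R1=3%13=3
R5=12-2=10
CMP R5, 0  (cmp 10,0)
JGT start: taken
R1=3^2=1
R6=2^1=3
R1=1%13=1
R5=10-2=8
CMP R5, 0  (cmp 8,0)
JGT start: taken
R1=1^3=2
R6=3^1=2
R1=2%13=2
R5=8-2=6
CMP R5, 0  (cmp 6,0)
JGT start: taken
R1=2^2=0
R6=2^1=3
R1=0%13=0
R5=6-2=4
CMP R5, 0  (cmp 4,0)
JGT start: taken
R1=0^3=3
R6=3^1=2
R1=3%13=3
R5=4-2=2
CMP R5, 0  (cmp 2,0)
JGT start: taken
R1=3^2=1
R6=2^1=3
R1=1%13=1
R5=2-2=0
CMP R5, 0  (cmp 0,0)
JGT start: not taken
halt.
Total executed instructions: 46.

46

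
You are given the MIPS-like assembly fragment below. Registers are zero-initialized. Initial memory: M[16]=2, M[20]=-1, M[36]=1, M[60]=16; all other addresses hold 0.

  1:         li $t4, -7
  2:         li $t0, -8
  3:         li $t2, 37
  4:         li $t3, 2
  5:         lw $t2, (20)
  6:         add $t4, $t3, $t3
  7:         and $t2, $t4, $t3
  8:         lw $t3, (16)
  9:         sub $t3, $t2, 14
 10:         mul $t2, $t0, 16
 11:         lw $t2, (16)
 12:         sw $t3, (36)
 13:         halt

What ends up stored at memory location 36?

after li $t4, -7: $t4=-7
after li $t0, -8: $t0=-8
after li $t2, 37: $t2=37
after li $t3, 2: $t3=2
after lw $t2, (20): $t2=M[20]=-1
after add $t4, $t3, $t3: $t4=2+2=4
after and $t2, $t4, $t3: $t2=4&2=0
after lw $t3, (16): $t3=M[16]=2
after sub $t3, $t2, 14: $t3=0-14=-14
after mul $t2, $t0, 16: $t2=(-8)*16=-128
after lw $t2, (16): $t2=M[16]=2
sw $t3, (36) → M[36]=-14
halt.

-14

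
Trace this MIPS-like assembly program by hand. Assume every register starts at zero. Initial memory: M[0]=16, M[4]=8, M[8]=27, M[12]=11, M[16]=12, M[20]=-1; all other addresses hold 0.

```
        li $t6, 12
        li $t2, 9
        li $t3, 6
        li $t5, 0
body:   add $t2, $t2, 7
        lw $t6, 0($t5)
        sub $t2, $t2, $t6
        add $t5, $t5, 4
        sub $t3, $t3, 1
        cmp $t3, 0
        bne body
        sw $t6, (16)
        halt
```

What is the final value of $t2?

li $t6, 12 → $t6=12
li $t2, 9 → $t2=9
li $t3, 6 → $t3=6
li $t5, 0 → $t5=0
add $t2, $t2, 7 → $t2=9+7=16
lw $t6, 0($t5) → $t6=M[0]=16
sub $t2, $t2, $t6 → $t2=16-16=0
add $t5, $t5, 4 → $t5=0+4=4
sub $t3, $t3, 1 → $t3=6-1=5
cmp $t3, 0  (cmp 5,0)
bne body: taken
add $t2, $t2, 7 → $t2=0+7=7
lw $t6, 0($t5) → $t6=M[4]=8
sub $t2, $t2, $t6 → $t2=7-8=-1
add $t5, $t5, 4 → $t5=4+4=8
sub $t3, $t3, 1 → $t3=5-1=4
cmp $t3, 0  (cmp 4,0)
bne body: taken
add $t2, $t2, 7 → $t2=(-1)+7=6
lw $t6, 0($t5) → $t6=M[8]=27
sub $t2, $t2, $t6 → $t2=6-27=-21
add $t5, $t5, 4 → $t5=8+4=12
sub $t3, $t3, 1 → $t3=4-1=3
cmp $t3, 0  (cmp 3,0)
bne body: taken
add $t2, $t2, 7 → $t2=(-21)+7=-14
lw $t6, 0($t5) → $t6=M[12]=11
sub $t2, $t2, $t6 → $t2=(-14)-11=-25
add $t5, $t5, 4 → $t5=12+4=16
sub $t3, $t3, 1 → $t3=3-1=2
cmp $t3, 0  (cmp 2,0)
bne body: taken
add $t2, $t2, 7 → $t2=(-25)+7=-18
lw $t6, 0($t5) → $t6=M[16]=12
sub $t2, $t2, $t6 → $t2=(-18)-12=-30
add $t5, $t5, 4 → $t5=16+4=20
sub $t3, $t3, 1 → $t3=2-1=1
cmp $t3, 0  (cmp 1,0)
bne body: taken
add $t2, $t2, 7 → $t2=(-30)+7=-23
lw $t6, 0($t5) → $t6=M[20]=-1
sub $t2, $t2, $t6 → $t2=(-23)-(-1)=-22
add $t5, $t5, 4 → $t5=20+4=24
sub $t3, $t3, 1 → $t3=1-1=0
cmp $t3, 0  (cmp 0,0)
bne body: not taken
sw $t6, (16) → M[16]=-1
halt.

-22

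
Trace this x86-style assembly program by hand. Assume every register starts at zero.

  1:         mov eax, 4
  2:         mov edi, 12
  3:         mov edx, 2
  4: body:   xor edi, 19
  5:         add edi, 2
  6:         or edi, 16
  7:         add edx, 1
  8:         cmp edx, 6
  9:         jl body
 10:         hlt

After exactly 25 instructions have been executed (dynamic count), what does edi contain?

60

after mov eax, 4: eax=4
after mov edi, 12: edi=12
after mov edx, 2: edx=2
after xor edi, 19: edi=12^19=31
after add edi, 2: edi=31+2=33
after or edi, 16: edi=33|16=49
after add edx, 1: edx=2+1=3
cmp edx, 6  (cmp 3,6)
jl body: taken
after xor edi, 19: edi=49^19=34
after add edi, 2: edi=34+2=36
after or edi, 16: edi=36|16=52
after add edx, 1: edx=3+1=4
cmp edx, 6  (cmp 4,6)
jl body: taken
after xor edi, 19: edi=52^19=39
after add edi, 2: edi=39+2=41
after or edi, 16: edi=41|16=57
after add edx, 1: edx=4+1=5
cmp edx, 6  (cmp 5,6)
jl body: taken
after xor edi, 19: edi=57^19=42
after add edi, 2: edi=42+2=44
after or edi, 16: edi=44|16=60
after add edx, 1: edx=5+1=6
After step 25: edi = 60.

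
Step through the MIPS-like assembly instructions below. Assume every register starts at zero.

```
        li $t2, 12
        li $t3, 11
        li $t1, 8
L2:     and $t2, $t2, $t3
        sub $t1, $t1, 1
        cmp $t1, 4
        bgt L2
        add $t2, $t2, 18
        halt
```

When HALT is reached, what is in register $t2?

26

$t2=12
$t3=11
$t1=8
$t2=12&11=8
$t1=8-1=7
cmp $t1, 4  (cmp 7,4)
bgt L2: taken
$t2=8&11=8
$t1=7-1=6
cmp $t1, 4  (cmp 6,4)
bgt L2: taken
$t2=8&11=8
$t1=6-1=5
cmp $t1, 4  (cmp 5,4)
bgt L2: taken
$t2=8&11=8
$t1=5-1=4
cmp $t1, 4  (cmp 4,4)
bgt L2: not taken
$t2=8+18=26
halt.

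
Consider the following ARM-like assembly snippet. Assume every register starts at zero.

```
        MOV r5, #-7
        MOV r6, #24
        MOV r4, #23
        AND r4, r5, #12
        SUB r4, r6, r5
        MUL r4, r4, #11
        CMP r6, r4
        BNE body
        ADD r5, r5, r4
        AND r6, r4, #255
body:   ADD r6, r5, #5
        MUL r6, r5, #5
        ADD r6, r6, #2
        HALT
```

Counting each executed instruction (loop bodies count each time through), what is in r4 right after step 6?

341

MOV r5, #-7 → r5=-7
MOV r6, #24 → r6=24
MOV r4, #23 → r4=23
AND r4, r5, #12 → r4=(-7)&12=8
SUB r4, r6, r5 → r4=24-(-7)=31
MUL r4, r4, #11 → r4=31*11=341
After step 6: r4 = 341.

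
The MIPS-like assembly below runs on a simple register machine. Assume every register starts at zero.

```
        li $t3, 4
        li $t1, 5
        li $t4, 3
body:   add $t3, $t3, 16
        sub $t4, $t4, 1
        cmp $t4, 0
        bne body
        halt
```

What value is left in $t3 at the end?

52

$t3=4
$t1=5
$t4=3
$t3=4+16=20
$t4=3-1=2
cmp $t4, 0  (cmp 2,0)
bne body: taken
$t3=20+16=36
$t4=2-1=1
cmp $t4, 0  (cmp 1,0)
bne body: taken
$t3=36+16=52
$t4=1-1=0
cmp $t4, 0  (cmp 0,0)
bne body: not taken
halt.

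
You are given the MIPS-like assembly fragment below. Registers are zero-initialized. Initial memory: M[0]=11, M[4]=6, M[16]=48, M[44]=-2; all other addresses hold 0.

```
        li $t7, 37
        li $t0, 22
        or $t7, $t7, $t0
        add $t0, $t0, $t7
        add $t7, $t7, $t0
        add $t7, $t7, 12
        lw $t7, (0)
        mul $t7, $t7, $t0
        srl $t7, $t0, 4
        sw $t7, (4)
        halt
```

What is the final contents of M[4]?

4

after li $t7, 37: $t7=37
after li $t0, 22: $t0=22
after or $t7, $t7, $t0: $t7=37|22=55
after add $t0, $t0, $t7: $t0=22+55=77
after add $t7, $t7, $t0: $t7=55+77=132
after add $t7, $t7, 12: $t7=132+12=144
after lw $t7, (0): $t7=M[0]=11
after mul $t7, $t7, $t0: $t7=11*77=847
after srl $t7, $t0, 4: $t7=77>>4=4
sw $t7, (4) → M[4]=4
halt.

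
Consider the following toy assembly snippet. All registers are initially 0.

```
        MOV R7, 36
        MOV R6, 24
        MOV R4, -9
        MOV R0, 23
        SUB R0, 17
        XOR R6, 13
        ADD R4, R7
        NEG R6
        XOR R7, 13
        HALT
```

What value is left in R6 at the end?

-21

R7=36
R6=24
R4=-9
R0=23
R0=23-17=6
R6=24^13=21
R4=(-9)+36=27
R6=-(21)=-21
R7=36^13=41
halt.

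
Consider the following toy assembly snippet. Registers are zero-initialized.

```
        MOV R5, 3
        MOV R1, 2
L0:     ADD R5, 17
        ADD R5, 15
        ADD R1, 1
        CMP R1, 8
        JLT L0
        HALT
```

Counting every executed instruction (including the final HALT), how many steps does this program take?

after MOV R5, 3: R5=3
after MOV R1, 2: R1=2
after ADD R5, 17: R5=3+17=20
after ADD R5, 15: R5=20+15=35
after ADD R1, 1: R1=2+1=3
CMP R1, 8  (cmp 3,8)
JLT L0: taken
after ADD R5, 17: R5=35+17=52
after ADD R5, 15: R5=52+15=67
after ADD R1, 1: R1=3+1=4
CMP R1, 8  (cmp 4,8)
JLT L0: taken
after ADD R5, 17: R5=67+17=84
after ADD R5, 15: R5=84+15=99
after ADD R1, 1: R1=4+1=5
CMP R1, 8  (cmp 5,8)
JLT L0: taken
after ADD R5, 17: R5=99+17=116
after ADD R5, 15: R5=116+15=131
after ADD R1, 1: R1=5+1=6
CMP R1, 8  (cmp 6,8)
JLT L0: taken
after ADD R5, 17: R5=131+17=148
after ADD R5, 15: R5=148+15=163
after ADD R1, 1: R1=6+1=7
CMP R1, 8  (cmp 7,8)
JLT L0: taken
after ADD R5, 17: R5=163+17=180
after ADD R5, 15: R5=180+15=195
after ADD R1, 1: R1=7+1=8
CMP R1, 8  (cmp 8,8)
JLT L0: not taken
halt.
Total executed instructions: 33.

33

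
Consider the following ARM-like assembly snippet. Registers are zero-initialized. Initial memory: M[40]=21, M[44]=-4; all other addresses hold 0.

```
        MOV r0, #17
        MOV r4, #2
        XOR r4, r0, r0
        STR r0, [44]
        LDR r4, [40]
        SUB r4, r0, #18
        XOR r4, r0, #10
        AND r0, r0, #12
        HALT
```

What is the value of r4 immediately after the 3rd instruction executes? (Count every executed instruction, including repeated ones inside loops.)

r0=17
r4=2
r4=17^17=0
After step 3: r4 = 0.

0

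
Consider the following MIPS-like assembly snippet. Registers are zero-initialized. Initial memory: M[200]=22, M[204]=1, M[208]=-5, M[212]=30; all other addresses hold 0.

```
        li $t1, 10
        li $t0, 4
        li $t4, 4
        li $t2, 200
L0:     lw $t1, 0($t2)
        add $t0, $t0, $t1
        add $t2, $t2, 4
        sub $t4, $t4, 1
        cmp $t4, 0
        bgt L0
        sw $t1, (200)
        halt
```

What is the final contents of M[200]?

li $t1, 10 → $t1=10
li $t0, 4 → $t0=4
li $t4, 4 → $t4=4
li $t2, 200 → $t2=200
lw $t1, 0($t2) → $t1=M[200]=22
add $t0, $t0, $t1 → $t0=4+22=26
add $t2, $t2, 4 → $t2=200+4=204
sub $t4, $t4, 1 → $t4=4-1=3
cmp $t4, 0  (cmp 3,0)
bgt L0: taken
lw $t1, 0($t2) → $t1=M[204]=1
add $t0, $t0, $t1 → $t0=26+1=27
add $t2, $t2, 4 → $t2=204+4=208
sub $t4, $t4, 1 → $t4=3-1=2
cmp $t4, 0  (cmp 2,0)
bgt L0: taken
lw $t1, 0($t2) → $t1=M[208]=-5
add $t0, $t0, $t1 → $t0=27+(-5)=22
add $t2, $t2, 4 → $t2=208+4=212
sub $t4, $t4, 1 → $t4=2-1=1
cmp $t4, 0  (cmp 1,0)
bgt L0: taken
lw $t1, 0($t2) → $t1=M[212]=30
add $t0, $t0, $t1 → $t0=22+30=52
add $t2, $t2, 4 → $t2=212+4=216
sub $t4, $t4, 1 → $t4=1-1=0
cmp $t4, 0  (cmp 0,0)
bgt L0: not taken
sw $t1, (200) → M[200]=30
halt.

30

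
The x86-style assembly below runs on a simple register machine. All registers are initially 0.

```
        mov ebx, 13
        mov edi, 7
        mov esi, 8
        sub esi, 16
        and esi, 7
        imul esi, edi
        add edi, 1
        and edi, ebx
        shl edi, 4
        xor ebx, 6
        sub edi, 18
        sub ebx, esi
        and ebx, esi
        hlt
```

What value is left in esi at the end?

ebx=13
edi=7
esi=8
esi=8-16=-8
esi=(-8)&7=0
esi=0*7=0
edi=7+1=8
edi=8&13=8
edi=8<<4=128
ebx=13^6=11
edi=128-18=110
ebx=11-0=11
ebx=11&0=0
halt.

0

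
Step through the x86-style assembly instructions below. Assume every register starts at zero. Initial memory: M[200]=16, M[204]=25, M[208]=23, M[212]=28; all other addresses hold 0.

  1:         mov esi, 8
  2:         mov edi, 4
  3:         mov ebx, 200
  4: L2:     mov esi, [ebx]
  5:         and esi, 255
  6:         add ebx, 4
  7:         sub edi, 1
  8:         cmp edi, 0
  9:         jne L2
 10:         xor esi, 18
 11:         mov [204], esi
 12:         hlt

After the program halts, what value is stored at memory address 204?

14

after mov esi, 8: esi=8
after mov edi, 4: edi=4
after mov ebx, 200: ebx=200
after mov esi, [ebx]: esi=M[200]=16
after and esi, 255: esi=16&255=16
after add ebx, 4: ebx=200+4=204
after sub edi, 1: edi=4-1=3
cmp edi, 0  (cmp 3,0)
jne L2: taken
after mov esi, [ebx]: esi=M[204]=25
after and esi, 255: esi=25&255=25
after add ebx, 4: ebx=204+4=208
after sub edi, 1: edi=3-1=2
cmp edi, 0  (cmp 2,0)
jne L2: taken
after mov esi, [ebx]: esi=M[208]=23
after and esi, 255: esi=23&255=23
after add ebx, 4: ebx=208+4=212
after sub edi, 1: edi=2-1=1
cmp edi, 0  (cmp 1,0)
jne L2: taken
after mov esi, [ebx]: esi=M[212]=28
after and esi, 255: esi=28&255=28
after add ebx, 4: ebx=212+4=216
after sub edi, 1: edi=1-1=0
cmp edi, 0  (cmp 0,0)
jne L2: not taken
after xor esi, 18: esi=28^18=14
mov [204], esi → M[204]=14
halt.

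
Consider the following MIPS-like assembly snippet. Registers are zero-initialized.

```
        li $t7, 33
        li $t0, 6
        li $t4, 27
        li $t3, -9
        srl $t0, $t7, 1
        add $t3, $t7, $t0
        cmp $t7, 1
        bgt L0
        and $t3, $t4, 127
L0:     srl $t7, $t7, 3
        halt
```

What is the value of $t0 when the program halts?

after li $t7, 33: $t7=33
after li $t0, 6: $t0=6
after li $t4, 27: $t4=27
after li $t3, -9: $t3=-9
after srl $t0, $t7, 1: $t0=33>>1=16
after add $t3, $t7, $t0: $t3=33+16=49
cmp $t7, 1  (cmp 33,1)
bgt L0: taken
after srl $t7, $t7, 3: $t7=33>>3=4
halt.

16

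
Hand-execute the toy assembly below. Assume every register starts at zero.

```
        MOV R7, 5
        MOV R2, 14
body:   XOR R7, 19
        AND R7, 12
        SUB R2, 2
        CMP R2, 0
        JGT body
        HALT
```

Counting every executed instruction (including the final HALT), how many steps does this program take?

after MOV R7, 5: R7=5
after MOV R2, 14: R2=14
after XOR R7, 19: R7=5^19=22
after AND R7, 12: R7=22&12=4
after SUB R2, 2: R2=14-2=12
CMP R2, 0  (cmp 12,0)
JGT body: taken
after XOR R7, 19: R7=4^19=23
after AND R7, 12: R7=23&12=4
after SUB R2, 2: R2=12-2=10
CMP R2, 0  (cmp 10,0)
JGT body: taken
after XOR R7, 19: R7=4^19=23
after AND R7, 12: R7=23&12=4
after SUB R2, 2: R2=10-2=8
CMP R2, 0  (cmp 8,0)
JGT body: taken
after XOR R7, 19: R7=4^19=23
after AND R7, 12: R7=23&12=4
after SUB R2, 2: R2=8-2=6
CMP R2, 0  (cmp 6,0)
JGT body: taken
after XOR R7, 19: R7=4^19=23
after AND R7, 12: R7=23&12=4
after SUB R2, 2: R2=6-2=4
CMP R2, 0  (cmp 4,0)
JGT body: taken
after XOR R7, 19: R7=4^19=23
after AND R7, 12: R7=23&12=4
after SUB R2, 2: R2=4-2=2
CMP R2, 0  (cmp 2,0)
JGT body: taken
after XOR R7, 19: R7=4^19=23
after AND R7, 12: R7=23&12=4
after SUB R2, 2: R2=2-2=0
CMP R2, 0  (cmp 0,0)
JGT body: not taken
halt.
Total executed instructions: 38.

38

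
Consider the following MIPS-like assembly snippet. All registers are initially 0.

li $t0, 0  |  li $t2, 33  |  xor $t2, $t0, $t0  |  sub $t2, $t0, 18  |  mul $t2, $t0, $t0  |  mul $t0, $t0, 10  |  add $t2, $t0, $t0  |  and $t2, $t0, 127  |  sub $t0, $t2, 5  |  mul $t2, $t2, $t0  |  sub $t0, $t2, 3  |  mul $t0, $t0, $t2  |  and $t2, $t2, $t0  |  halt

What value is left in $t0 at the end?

0

li $t0, 0 → $t0=0
li $t2, 33 → $t2=33
xor $t2, $t0, $t0 → $t2=0^0=0
sub $t2, $t0, 18 → $t2=0-18=-18
mul $t2, $t0, $t0 → $t2=0*0=0
mul $t0, $t0, 10 → $t0=0*10=0
add $t2, $t0, $t0 → $t2=0+0=0
and $t2, $t0, 127 → $t2=0&127=0
sub $t0, $t2, 5 → $t0=0-5=-5
mul $t2, $t2, $t0 → $t2=0*(-5)=0
sub $t0, $t2, 3 → $t0=0-3=-3
mul $t0, $t0, $t2 → $t0=(-3)*0=0
and $t2, $t2, $t0 → $t2=0&0=0
halt.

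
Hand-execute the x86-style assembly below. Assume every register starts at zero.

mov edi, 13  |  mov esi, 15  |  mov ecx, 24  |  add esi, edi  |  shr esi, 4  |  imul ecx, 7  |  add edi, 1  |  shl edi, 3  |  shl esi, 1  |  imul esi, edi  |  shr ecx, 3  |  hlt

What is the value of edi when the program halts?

after mov edi, 13: edi=13
after mov esi, 15: esi=15
after mov ecx, 24: ecx=24
after add esi, edi: esi=15+13=28
after shr esi, 4: esi=28>>4=1
after imul ecx, 7: ecx=24*7=168
after add edi, 1: edi=13+1=14
after shl edi, 3: edi=14<<3=112
after shl esi, 1: esi=1<<1=2
after imul esi, edi: esi=2*112=224
after shr ecx, 3: ecx=168>>3=21
halt.

112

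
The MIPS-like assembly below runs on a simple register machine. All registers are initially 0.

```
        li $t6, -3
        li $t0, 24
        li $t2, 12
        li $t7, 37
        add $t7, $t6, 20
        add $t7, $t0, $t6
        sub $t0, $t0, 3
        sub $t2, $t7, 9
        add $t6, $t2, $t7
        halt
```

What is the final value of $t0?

21

after li $t6, -3: $t6=-3
after li $t0, 24: $t0=24
after li $t2, 12: $t2=12
after li $t7, 37: $t7=37
after add $t7, $t6, 20: $t7=(-3)+20=17
after add $t7, $t0, $t6: $t7=24+(-3)=21
after sub $t0, $t0, 3: $t0=24-3=21
after sub $t2, $t7, 9: $t2=21-9=12
after add $t6, $t2, $t7: $t6=12+21=33
halt.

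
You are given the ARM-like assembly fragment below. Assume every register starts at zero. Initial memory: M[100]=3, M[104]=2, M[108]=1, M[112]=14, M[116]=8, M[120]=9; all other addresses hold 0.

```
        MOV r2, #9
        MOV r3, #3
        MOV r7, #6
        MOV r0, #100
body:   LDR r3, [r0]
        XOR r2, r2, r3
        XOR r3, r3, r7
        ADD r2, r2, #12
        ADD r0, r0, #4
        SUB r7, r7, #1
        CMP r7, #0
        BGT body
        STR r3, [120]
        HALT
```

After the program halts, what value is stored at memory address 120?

8

MOV r2, #9 → r2=9
MOV r3, #3 → r3=3
MOV r7, #6 → r7=6
MOV r0, #100 → r0=100
LDR r3, [r0] → r3=M[100]=3
XOR r2, r2, r3 → r2=9^3=10
XOR r3, r3, r7 → r3=3^6=5
ADD r2, r2, #12 → r2=10+12=22
ADD r0, r0, #4 → r0=100+4=104
SUB r7, r7, #1 → r7=6-1=5
CMP r7, #0  (cmp 5,0)
BGT body: taken
LDR r3, [r0] → r3=M[104]=2
XOR r2, r2, r3 → r2=22^2=20
XOR r3, r3, r7 → r3=2^5=7
ADD r2, r2, #12 → r2=20+12=32
ADD r0, r0, #4 → r0=104+4=108
SUB r7, r7, #1 → r7=5-1=4
CMP r7, #0  (cmp 4,0)
BGT body: taken
LDR r3, [r0] → r3=M[108]=1
XOR r2, r2, r3 → r2=32^1=33
XOR r3, r3, r7 → r3=1^4=5
ADD r2, r2, #12 → r2=33+12=45
ADD r0, r0, #4 → r0=108+4=112
SUB r7, r7, #1 → r7=4-1=3
CMP r7, #0  (cmp 3,0)
BGT body: taken
LDR r3, [r0] → r3=M[112]=14
XOR r2, r2, r3 → r2=45^14=35
XOR r3, r3, r7 → r3=14^3=13
ADD r2, r2, #12 → r2=35+12=47
ADD r0, r0, #4 → r0=112+4=116
SUB r7, r7, #1 → r7=3-1=2
CMP r7, #0  (cmp 2,0)
BGT body: taken
LDR r3, [r0] → r3=M[116]=8
XOR r2, r2, r3 → r2=47^8=39
XOR r3, r3, r7 → r3=8^2=10
ADD r2, r2, #12 → r2=39+12=51
ADD r0, r0, #4 → r0=116+4=120
SUB r7, r7, #1 → r7=2-1=1
CMP r7, #0  (cmp 1,0)
BGT body: taken
LDR r3, [r0] → r3=M[120]=9
XOR r2, r2, r3 → r2=51^9=58
XOR r3, r3, r7 → r3=9^1=8
ADD r2, r2, #12 → r2=58+12=70
ADD r0, r0, #4 → r0=120+4=124
SUB r7, r7, #1 → r7=1-1=0
CMP r7, #0  (cmp 0,0)
BGT body: not taken
STR r3, [120] → M[120]=8
halt.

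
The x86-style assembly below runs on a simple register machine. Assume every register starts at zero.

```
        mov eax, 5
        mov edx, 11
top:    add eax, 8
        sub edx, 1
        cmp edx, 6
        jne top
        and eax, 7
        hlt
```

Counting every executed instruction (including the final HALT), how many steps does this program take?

24

mov eax, 5 → eax=5
mov edx, 11 → edx=11
add eax, 8 → eax=5+8=13
sub edx, 1 → edx=11-1=10
cmp edx, 6  (cmp 10,6)
jne top: taken
add eax, 8 → eax=13+8=21
sub edx, 1 → edx=10-1=9
cmp edx, 6  (cmp 9,6)
jne top: taken
add eax, 8 → eax=21+8=29
sub edx, 1 → edx=9-1=8
cmp edx, 6  (cmp 8,6)
jne top: taken
add eax, 8 → eax=29+8=37
sub edx, 1 → edx=8-1=7
cmp edx, 6  (cmp 7,6)
jne top: taken
add eax, 8 → eax=37+8=45
sub edx, 1 → edx=7-1=6
cmp edx, 6  (cmp 6,6)
jne top: not taken
and eax, 7 → eax=45&7=5
halt.
Total executed instructions: 24.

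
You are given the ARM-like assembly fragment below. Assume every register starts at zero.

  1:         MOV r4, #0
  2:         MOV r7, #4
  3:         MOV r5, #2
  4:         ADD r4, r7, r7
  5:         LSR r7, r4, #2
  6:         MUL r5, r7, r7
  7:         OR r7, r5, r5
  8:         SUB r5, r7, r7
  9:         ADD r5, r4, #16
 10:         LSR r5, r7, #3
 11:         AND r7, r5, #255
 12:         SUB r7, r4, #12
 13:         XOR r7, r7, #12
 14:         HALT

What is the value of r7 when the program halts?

-16

r4=0
r7=4
r5=2
r4=4+4=8
r7=8>>2=2
r5=2*2=4
r7=4|4=4
r5=4-4=0
r5=8+16=24
r5=4>>3=0
r7=0&255=0
r7=8-12=-4
r7=(-4)^12=-16
halt.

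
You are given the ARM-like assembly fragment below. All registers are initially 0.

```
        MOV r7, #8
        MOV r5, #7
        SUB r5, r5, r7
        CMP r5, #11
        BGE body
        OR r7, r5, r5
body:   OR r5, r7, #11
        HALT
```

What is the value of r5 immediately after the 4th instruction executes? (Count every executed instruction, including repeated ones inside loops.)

-1

after MOV r7, #8: r7=8
after MOV r5, #7: r5=7
after SUB r5, r5, r7: r5=7-8=-1
CMP r5, #11  (cmp -1,11)
After step 4: r5 = -1.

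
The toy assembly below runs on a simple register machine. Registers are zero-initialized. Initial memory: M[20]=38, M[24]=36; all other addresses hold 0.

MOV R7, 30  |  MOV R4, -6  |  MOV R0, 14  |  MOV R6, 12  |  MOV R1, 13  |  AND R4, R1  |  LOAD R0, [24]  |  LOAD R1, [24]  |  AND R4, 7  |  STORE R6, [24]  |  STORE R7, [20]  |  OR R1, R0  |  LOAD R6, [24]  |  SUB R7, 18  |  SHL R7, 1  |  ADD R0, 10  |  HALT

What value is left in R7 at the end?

R7=30
R4=-6
R0=14
R6=12
R1=13
R4=(-6)&13=8
R0=M[24]=36
R1=M[24]=36
R4=8&7=0
STORE R6, [24] → M[24]=12
STORE R7, [20] → M[20]=30
R1=36|36=36
R6=M[24]=12
R7=30-18=12
R7=12<<1=24
R0=36+10=46
halt.

24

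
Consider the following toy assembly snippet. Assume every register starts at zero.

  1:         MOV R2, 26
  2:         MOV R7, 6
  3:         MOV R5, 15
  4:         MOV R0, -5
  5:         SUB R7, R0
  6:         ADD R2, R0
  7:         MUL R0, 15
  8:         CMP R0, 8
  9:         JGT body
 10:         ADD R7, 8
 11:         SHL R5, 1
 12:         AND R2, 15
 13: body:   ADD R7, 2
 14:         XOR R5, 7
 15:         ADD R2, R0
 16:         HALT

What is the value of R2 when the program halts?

-70

MOV R2, 26 → R2=26
MOV R7, 6 → R7=6
MOV R5, 15 → R5=15
MOV R0, -5 → R0=-5
SUB R7, R0 → R7=6-(-5)=11
ADD R2, R0 → R2=26+(-5)=21
MUL R0, 15 → R0=(-5)*15=-75
CMP R0, 8  (cmp -75,8)
JGT body: not taken
ADD R7, 8 → R7=11+8=19
SHL R5, 1 → R5=15<<1=30
AND R2, 15 → R2=21&15=5
ADD R7, 2 → R7=19+2=21
XOR R5, 7 → R5=30^7=25
ADD R2, R0 → R2=5+(-75)=-70
halt.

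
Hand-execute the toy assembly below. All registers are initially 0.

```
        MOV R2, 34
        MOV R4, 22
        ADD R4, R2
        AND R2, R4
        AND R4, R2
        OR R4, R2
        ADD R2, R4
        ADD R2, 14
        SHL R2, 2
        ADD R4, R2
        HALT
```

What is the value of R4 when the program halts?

after MOV R2, 34: R2=34
after MOV R4, 22: R4=22
after ADD R4, R2: R4=22+34=56
after AND R2, R4: R2=34&56=32
after AND R4, R2: R4=56&32=32
after OR R4, R2: R4=32|32=32
after ADD R2, R4: R2=32+32=64
after ADD R2, 14: R2=64+14=78
after SHL R2, 2: R2=78<<2=312
after ADD R4, R2: R4=32+312=344
halt.

344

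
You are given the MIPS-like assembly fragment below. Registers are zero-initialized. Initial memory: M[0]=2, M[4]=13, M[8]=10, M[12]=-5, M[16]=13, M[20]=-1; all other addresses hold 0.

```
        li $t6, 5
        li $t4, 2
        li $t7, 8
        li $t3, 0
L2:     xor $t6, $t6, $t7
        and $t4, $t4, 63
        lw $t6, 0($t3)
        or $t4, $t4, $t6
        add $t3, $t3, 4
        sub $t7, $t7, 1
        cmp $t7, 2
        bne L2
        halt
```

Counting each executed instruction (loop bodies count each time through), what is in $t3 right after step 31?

after li $t6, 5: $t6=5
after li $t4, 2: $t4=2
after li $t7, 8: $t7=8
after li $t3, 0: $t3=0
after xor $t6, $t6, $t7: $t6=5^8=13
after and $t4, $t4, 63: $t4=2&63=2
after lw $t6, 0($t3): $t6=M[0]=2
after or $t4, $t4, $t6: $t4=2|2=2
after add $t3, $t3, 4: $t3=0+4=4
after sub $t7, $t7, 1: $t7=8-1=7
cmp $t7, 2  (cmp 7,2)
bne L2: taken
after xor $t6, $t6, $t7: $t6=2^7=5
after and $t4, $t4, 63: $t4=2&63=2
after lw $t6, 0($t3): $t6=M[4]=13
after or $t4, $t4, $t6: $t4=2|13=15
after add $t3, $t3, 4: $t3=4+4=8
after sub $t7, $t7, 1: $t7=7-1=6
cmp $t7, 2  (cmp 6,2)
bne L2: taken
after xor $t6, $t6, $t7: $t6=13^6=11
after and $t4, $t4, 63: $t4=15&63=15
after lw $t6, 0($t3): $t6=M[8]=10
after or $t4, $t4, $t6: $t4=15|10=15
after add $t3, $t3, 4: $t3=8+4=12
after sub $t7, $t7, 1: $t7=6-1=5
cmp $t7, 2  (cmp 5,2)
bne L2: taken
after xor $t6, $t6, $t7: $t6=10^5=15
after and $t4, $t4, 63: $t4=15&63=15
after lw $t6, 0($t3): $t6=M[12]=-5
After step 31: $t3 = 12.

12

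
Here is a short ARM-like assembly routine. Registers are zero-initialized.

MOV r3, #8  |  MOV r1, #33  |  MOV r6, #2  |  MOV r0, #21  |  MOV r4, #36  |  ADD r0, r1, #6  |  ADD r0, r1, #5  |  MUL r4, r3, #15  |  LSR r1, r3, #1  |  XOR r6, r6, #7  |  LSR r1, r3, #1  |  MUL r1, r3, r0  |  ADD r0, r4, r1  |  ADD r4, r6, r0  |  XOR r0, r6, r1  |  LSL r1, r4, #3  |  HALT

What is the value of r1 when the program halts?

r3=8
r1=33
r6=2
r0=21
r4=36
r0=33+6=39
r0=33+5=38
r4=8*15=120
r1=8>>1=4
r6=2^7=5
r1=8>>1=4
r1=8*38=304
r0=120+304=424
r4=5+424=429
r0=5^304=309
r1=429<<3=3432
halt.

3432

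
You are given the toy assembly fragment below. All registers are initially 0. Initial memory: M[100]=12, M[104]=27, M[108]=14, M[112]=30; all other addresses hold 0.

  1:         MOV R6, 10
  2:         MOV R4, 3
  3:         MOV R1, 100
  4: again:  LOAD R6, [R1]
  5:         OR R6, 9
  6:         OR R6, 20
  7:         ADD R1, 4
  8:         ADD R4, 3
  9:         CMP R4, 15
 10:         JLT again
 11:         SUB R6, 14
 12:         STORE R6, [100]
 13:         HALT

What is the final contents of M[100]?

17

R6=10
R4=3
R1=100
R6=M[100]=12
R6=12|9=13
R6=13|20=29
R1=100+4=104
R4=3+3=6
CMP R4, 15  (cmp 6,15)
JLT again: taken
R6=M[104]=27
R6=27|9=27
R6=27|20=31
R1=104+4=108
R4=6+3=9
CMP R4, 15  (cmp 9,15)
JLT again: taken
R6=M[108]=14
R6=14|9=15
R6=15|20=31
R1=108+4=112
R4=9+3=12
CMP R4, 15  (cmp 12,15)
JLT again: taken
R6=M[112]=30
R6=30|9=31
R6=31|20=31
R1=112+4=116
R4=12+3=15
CMP R4, 15  (cmp 15,15)
JLT again: not taken
R6=31-14=17
STORE R6, [100] → M[100]=17
halt.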